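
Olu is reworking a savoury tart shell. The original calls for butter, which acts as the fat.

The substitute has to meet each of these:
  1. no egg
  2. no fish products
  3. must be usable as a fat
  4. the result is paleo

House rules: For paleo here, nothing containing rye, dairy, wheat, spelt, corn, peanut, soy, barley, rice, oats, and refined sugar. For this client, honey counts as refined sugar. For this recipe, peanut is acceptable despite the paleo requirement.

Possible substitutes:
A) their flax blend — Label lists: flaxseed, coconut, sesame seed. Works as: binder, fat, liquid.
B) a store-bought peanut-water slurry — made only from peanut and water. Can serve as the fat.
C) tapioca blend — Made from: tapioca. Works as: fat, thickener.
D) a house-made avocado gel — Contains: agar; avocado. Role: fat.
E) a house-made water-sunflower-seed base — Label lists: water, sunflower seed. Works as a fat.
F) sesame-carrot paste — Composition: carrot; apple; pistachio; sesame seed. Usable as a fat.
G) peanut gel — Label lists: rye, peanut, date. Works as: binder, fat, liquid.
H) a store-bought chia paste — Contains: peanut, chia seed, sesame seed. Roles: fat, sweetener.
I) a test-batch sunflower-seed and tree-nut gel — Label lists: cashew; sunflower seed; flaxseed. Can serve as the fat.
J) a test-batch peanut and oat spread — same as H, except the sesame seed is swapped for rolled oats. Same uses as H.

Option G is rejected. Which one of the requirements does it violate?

usable as a fat: satisfied
paleo: has rye — fails
fish-free: satisfied
egg-free: satisfied

paleo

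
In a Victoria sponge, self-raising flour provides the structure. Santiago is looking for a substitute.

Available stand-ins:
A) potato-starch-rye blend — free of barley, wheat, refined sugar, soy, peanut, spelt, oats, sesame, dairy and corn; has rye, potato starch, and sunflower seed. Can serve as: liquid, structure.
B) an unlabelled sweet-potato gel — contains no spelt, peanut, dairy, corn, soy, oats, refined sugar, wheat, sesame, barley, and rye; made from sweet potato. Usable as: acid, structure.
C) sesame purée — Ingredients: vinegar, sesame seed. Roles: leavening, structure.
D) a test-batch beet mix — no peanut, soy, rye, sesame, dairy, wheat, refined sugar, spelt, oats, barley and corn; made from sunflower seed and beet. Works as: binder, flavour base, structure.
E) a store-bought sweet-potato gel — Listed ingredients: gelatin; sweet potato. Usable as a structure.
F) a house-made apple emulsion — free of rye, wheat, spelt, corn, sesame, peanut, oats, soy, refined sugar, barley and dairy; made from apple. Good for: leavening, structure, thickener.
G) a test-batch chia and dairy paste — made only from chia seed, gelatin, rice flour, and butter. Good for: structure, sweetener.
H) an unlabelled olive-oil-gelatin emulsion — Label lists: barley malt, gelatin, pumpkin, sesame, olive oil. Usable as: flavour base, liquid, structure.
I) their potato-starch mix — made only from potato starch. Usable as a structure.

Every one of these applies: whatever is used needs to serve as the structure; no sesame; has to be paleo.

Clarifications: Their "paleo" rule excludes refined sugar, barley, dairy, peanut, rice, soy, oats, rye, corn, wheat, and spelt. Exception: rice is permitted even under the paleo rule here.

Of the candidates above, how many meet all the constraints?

A: has rye, so not paleo — no
B: no sesame, paleo — OK
C: has sesame seed, so not sesame-free — no
D: nothing on the exclusion list — OK
E: works as a structure, paleo, no sesame — OK
F: works as a structure, paleo, no sesame — OK
G: has butter, so not paleo — no
H: has barley malt, so not paleo; has sesame, so not sesame-free — out
I: only potato starch; none excluded — keep

5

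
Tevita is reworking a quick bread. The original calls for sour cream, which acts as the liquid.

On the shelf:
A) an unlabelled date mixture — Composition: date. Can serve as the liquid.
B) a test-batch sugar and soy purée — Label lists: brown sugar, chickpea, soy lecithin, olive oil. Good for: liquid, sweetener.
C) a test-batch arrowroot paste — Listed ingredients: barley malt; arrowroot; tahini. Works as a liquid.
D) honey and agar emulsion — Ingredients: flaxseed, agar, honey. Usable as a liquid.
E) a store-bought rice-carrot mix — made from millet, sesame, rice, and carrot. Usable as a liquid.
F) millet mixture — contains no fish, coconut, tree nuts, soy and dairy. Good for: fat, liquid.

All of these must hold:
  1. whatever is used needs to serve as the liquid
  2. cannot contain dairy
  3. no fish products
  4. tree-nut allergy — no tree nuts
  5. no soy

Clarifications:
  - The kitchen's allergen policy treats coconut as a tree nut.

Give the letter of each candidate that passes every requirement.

A, C, D, E, F

A: only date; none excluded — keep
B: has soy lecithin, so not soy-free — out
C: only barley malt, tahini, and arrowroot; none excluded — valid
D: only honey, agar and flaxseed; none excluded — valid
E: every rule checks out — keep
F: nothing on the exclusion list — keep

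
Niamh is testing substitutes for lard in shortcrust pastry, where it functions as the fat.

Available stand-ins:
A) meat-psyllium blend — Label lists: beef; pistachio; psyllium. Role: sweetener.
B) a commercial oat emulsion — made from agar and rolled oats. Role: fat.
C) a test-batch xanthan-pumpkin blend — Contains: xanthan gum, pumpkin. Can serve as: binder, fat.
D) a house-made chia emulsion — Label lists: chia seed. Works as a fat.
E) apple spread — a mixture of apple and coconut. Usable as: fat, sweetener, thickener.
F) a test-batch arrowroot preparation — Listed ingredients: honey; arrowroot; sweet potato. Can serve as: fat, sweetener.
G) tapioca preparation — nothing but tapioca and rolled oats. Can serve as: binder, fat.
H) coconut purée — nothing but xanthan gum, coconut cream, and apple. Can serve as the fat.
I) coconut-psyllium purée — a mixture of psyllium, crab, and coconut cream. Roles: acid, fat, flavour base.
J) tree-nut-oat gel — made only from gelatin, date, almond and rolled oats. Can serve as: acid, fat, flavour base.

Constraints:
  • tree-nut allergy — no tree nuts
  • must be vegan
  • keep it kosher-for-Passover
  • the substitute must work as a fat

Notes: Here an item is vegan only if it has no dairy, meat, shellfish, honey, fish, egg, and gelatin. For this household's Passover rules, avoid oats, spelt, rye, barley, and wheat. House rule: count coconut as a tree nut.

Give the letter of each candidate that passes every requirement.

C, D

A: not usable as a fat; has beef, so not vegan (and 1 more) — no
B: has rolled oats, so not kosher-for-Passover — out
C: works as a fat, kosher-for-Passover, tree-nut-free — OK
D: works as a fat, vegan, tree-nut-free — valid
E: has coconut, so not tree-nut-free — no
F: has honey, so not vegan — reject
G: has rolled oats, so not kosher-for-Passover — no
H: has coconut cream, so not tree-nut-free — no
I: has crab, so not vegan; has coconut cream, so not tree-nut-free — no
J: has gelatin, so not vegan; has rolled oats, so not kosher-for-Passover (and 1 more) — out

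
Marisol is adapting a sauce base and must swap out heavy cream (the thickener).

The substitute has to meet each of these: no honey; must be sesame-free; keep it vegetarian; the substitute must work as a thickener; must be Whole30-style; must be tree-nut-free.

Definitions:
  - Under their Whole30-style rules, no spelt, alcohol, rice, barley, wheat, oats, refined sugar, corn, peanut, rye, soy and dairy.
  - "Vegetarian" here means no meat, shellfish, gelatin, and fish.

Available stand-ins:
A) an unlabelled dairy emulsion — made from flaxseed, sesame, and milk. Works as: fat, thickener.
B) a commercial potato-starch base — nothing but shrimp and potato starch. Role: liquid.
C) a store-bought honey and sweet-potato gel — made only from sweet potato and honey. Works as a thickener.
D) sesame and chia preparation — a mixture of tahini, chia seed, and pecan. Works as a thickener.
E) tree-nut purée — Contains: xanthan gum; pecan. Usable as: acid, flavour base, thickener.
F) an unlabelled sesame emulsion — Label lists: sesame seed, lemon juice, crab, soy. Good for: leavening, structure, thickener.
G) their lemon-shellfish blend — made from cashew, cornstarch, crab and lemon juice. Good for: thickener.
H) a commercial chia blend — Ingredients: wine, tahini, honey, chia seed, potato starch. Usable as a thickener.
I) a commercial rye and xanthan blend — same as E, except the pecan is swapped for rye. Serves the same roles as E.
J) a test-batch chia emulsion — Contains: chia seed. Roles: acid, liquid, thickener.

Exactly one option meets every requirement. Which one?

A: has milk, so not Whole30-style; has sesame, so not sesame-free — reject
B: not usable as a thickener; has shrimp, so not vegetarian — out
C: has honey, so not honey-free — out
D: has tahini, so not sesame-free; has pecan, so not tree-nut-free — no
E: has pecan, so not tree-nut-free — no
F: has soy, so not Whole30-style; has crab, so not vegetarian (and 1 more) — out
G: has cornstarch, so not Whole30-style; has crab, so not vegetarian (and 1 more) — no
H: has wine, so not Whole30-style; has honey, so not honey-free (and 1 more) — reject
I: has rye, so not Whole30-style — no
J: works as a thickener, Whole30-style, no sesame — OK

J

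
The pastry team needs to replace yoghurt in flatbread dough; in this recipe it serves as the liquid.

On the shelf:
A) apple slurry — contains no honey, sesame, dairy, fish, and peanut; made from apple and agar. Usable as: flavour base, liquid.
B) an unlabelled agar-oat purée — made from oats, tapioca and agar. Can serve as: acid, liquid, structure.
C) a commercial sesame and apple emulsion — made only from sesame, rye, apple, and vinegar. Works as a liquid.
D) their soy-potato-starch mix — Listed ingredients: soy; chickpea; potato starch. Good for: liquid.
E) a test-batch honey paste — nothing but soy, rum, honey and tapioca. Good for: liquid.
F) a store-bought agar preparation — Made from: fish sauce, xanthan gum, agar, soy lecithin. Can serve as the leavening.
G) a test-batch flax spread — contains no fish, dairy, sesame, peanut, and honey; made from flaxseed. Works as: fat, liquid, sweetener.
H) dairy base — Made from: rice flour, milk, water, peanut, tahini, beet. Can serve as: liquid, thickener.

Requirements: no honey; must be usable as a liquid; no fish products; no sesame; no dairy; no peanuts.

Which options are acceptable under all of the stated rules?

A, B, D, G

A: works as a liquid, no sesame, no peanut — valid
B: every rule checks out — OK
C: has sesame, so not sesame-free — no
D: every rule checks out — keep
E: has honey, so not honey-free — no
F: not usable as a liquid; has fish sauce, so not fish-free — out
G: works as a liquid, no fish, no sesame — OK
H: has tahini, so not sesame-free; has peanut, so not peanut-free (and 1 more) — out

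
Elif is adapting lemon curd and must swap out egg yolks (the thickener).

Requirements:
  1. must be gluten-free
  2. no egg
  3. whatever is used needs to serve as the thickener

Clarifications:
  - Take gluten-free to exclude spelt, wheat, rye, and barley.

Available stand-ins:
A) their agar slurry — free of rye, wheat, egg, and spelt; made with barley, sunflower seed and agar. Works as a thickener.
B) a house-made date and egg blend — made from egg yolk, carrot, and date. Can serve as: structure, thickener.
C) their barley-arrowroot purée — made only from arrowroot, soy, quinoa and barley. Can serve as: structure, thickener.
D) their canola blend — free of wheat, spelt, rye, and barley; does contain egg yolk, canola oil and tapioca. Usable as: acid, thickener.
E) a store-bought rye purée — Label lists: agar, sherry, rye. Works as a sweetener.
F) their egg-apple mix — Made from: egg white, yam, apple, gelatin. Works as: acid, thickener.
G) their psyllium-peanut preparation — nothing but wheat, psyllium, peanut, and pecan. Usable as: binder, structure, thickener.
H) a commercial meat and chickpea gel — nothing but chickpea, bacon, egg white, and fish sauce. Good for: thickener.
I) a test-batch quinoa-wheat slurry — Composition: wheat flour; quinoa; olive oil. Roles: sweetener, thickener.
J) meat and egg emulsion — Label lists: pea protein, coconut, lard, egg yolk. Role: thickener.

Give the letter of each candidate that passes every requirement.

none

A: has barley, so not gluten-free — reject
B: has egg yolk, so not egg-free — reject
C: has barley, so not gluten-free — no
D: has egg yolk, so not egg-free — reject
E: not usable as a thickener; has rye, so not gluten-free — no
F: has egg white, so not egg-free — out
G: has wheat, so not gluten-free — reject
H: has egg white, so not egg-free — reject
I: has wheat flour, so not gluten-free — no
J: has egg yolk, so not egg-free — out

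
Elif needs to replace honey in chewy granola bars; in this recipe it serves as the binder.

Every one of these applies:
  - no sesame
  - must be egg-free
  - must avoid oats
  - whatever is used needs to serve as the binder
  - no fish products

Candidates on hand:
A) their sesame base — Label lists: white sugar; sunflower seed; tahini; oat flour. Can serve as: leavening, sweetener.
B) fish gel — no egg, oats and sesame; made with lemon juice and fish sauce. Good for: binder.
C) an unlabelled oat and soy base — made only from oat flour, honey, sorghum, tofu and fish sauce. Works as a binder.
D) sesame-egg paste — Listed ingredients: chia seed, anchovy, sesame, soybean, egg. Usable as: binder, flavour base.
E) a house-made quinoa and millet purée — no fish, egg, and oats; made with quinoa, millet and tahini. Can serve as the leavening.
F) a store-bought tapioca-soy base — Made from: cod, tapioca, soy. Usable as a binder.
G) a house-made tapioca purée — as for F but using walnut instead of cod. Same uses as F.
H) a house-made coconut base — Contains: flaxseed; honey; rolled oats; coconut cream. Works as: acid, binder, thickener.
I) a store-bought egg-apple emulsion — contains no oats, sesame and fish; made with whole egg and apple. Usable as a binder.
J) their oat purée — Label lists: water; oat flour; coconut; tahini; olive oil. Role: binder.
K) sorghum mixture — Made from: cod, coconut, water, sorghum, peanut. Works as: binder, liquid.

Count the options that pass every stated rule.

A: not usable as a binder; has tahini, so not sesame-free (and 1 more) — no
B: has fish sauce, so not fish-free — reject
C: has fish sauce, so not fish-free; has oat flour, so not oat-free — no
D: has sesame, so not sesame-free; has anchovy, so not fish-free (and 1 more) — out
E: not usable as a binder; has tahini, so not sesame-free — no
F: has cod, so not fish-free — no
G: only soy, walnut and tapioca; none excluded — OK
H: has rolled oats, so not oat-free — reject
I: has whole egg, so not egg-free — out
J: has tahini, so not sesame-free; has oat flour, so not oat-free — out
K: has cod, so not fish-free — out

1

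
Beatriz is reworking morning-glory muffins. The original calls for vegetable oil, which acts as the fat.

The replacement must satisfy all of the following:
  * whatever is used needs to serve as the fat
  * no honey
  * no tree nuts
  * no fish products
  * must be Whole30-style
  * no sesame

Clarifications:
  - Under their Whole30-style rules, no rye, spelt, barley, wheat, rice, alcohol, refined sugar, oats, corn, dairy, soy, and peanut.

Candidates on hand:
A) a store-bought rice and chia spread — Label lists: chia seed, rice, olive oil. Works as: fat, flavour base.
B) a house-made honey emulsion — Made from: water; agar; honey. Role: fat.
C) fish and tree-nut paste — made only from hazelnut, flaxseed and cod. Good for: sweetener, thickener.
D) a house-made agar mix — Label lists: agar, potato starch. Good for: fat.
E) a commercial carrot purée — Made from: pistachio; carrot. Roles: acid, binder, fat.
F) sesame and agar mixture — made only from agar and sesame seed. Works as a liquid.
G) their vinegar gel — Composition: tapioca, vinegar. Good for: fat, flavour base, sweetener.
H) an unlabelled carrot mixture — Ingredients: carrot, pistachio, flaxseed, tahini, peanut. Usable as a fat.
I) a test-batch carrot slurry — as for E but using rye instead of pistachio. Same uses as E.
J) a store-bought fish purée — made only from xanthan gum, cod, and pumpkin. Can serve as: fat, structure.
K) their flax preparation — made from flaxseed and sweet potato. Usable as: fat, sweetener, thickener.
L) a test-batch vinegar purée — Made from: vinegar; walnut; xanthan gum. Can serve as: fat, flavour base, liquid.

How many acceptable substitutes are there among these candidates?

3

A: has rice, so not Whole30-style — no
B: has honey, so not honey-free — no
C: not usable as a fat; has cod, so not fish-free (and 1 more) — no
D: no sesame, no honey — keep
E: has pistachio, so not tree-nut-free — no
F: not usable as a fat; has sesame seed, so not sesame-free — reject
G: only tapioca and vinegar; none excluded — valid
H: has peanut, so not Whole30-style; has pistachio, so not tree-nut-free (and 1 more) — out
I: has rye, so not Whole30-style — reject
J: has cod, so not fish-free — reject
K: every rule checks out — OK
L: has walnut, so not tree-nut-free — out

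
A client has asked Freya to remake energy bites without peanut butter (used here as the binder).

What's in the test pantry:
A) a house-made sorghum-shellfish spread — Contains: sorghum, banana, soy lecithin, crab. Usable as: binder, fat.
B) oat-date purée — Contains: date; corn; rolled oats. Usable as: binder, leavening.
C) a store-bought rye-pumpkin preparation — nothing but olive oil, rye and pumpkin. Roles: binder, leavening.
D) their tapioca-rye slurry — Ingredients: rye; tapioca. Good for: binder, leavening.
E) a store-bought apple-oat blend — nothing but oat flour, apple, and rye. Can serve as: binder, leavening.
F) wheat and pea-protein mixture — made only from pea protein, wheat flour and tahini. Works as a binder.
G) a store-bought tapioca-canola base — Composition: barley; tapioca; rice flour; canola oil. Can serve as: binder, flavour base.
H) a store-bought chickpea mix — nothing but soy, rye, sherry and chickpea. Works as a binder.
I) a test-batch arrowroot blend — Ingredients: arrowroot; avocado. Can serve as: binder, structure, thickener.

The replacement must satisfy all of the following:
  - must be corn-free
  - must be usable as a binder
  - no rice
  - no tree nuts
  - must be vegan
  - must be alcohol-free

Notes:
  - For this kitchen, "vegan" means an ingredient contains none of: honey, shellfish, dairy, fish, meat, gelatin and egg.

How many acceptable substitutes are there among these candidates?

5

A: has crab, so not vegan — no
B: has corn, so not corn-free — out
C: no rice, no alcohol — keep
D: only rye and tapioca; none excluded — OK
E: works as a binder, no rice, no corn — keep
F: only tahini, wheat flour and pea protein; none excluded — keep
G: has rice flour, so not rice-free — reject
H: has sherry, so not alcohol-free — out
I: all constraints satisfied — valid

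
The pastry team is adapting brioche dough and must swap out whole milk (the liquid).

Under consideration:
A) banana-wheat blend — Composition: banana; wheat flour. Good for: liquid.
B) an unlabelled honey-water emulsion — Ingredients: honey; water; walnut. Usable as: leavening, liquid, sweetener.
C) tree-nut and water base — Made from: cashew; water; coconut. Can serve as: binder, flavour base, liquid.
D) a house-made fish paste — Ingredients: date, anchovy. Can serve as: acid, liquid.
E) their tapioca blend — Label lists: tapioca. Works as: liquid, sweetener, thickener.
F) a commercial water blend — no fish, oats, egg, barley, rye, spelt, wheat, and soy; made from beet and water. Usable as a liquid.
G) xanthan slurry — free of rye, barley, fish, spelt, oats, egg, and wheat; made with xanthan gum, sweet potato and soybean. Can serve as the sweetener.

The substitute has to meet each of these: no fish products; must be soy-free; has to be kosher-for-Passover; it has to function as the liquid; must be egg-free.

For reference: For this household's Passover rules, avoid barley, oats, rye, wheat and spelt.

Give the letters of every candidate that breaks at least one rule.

A, D, G

A: has wheat flour, so not kosher-for-Passover — reject
B: only honey, walnut, and water; none excluded — valid
C: works as a liquid, no egg, no soy — keep
D: has anchovy, so not fish-free — reject
E: only tapioca; none excluded — OK
F: works as a liquid, no egg, no fish — valid
G: not usable as a liquid; has soybean, so not soy-free — reject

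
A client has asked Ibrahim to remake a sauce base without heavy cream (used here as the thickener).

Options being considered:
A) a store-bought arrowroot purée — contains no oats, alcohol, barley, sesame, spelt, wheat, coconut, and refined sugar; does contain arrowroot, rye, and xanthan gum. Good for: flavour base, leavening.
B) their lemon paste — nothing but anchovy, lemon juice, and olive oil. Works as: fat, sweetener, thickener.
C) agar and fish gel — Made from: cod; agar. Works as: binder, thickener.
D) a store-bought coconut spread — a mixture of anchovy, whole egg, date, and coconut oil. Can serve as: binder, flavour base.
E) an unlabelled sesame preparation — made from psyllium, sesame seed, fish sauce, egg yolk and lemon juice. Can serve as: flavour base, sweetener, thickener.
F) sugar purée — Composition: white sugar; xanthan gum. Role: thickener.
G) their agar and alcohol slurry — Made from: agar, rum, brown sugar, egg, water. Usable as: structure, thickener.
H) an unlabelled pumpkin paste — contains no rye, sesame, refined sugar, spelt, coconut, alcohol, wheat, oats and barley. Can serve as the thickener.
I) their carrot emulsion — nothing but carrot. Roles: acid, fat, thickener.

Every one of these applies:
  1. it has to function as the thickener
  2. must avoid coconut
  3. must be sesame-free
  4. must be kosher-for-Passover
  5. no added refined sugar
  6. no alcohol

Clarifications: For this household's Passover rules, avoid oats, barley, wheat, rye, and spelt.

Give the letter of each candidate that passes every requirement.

B, C, H, I

A: not usable as a thickener; has rye, so not kosher-for-Passover — reject
B: all constraints satisfied — keep
C: kosher-for-Passover, no refined sugar — keep
D: not usable as a thickener; has coconut oil, so not coconut-free — out
E: has sesame seed, so not sesame-free — no
F: has white sugar, so not no-added-sugar — no
G: has brown sugar, so not no-added-sugar; has rum, so not alcohol-free — reject
H: kosher-for-Passover, no sesame — keep
I: all constraints satisfied — keep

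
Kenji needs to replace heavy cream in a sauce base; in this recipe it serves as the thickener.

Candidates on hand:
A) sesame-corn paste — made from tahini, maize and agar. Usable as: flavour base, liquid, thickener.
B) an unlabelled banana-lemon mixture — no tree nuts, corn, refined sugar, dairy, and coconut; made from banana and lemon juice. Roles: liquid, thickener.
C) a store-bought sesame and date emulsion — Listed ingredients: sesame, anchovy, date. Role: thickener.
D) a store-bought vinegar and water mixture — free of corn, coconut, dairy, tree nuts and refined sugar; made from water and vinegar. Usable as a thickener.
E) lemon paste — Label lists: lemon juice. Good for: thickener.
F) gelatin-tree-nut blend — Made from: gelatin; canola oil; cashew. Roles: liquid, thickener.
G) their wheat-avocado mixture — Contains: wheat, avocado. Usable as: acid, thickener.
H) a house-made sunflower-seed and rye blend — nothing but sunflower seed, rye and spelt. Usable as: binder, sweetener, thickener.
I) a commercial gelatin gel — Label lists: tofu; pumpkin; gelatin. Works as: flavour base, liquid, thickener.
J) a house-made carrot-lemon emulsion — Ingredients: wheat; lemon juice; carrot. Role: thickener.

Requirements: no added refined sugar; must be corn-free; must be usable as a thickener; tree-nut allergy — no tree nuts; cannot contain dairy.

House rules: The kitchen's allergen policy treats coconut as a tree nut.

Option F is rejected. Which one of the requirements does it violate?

usable as a thickener: satisfied
corn-free: satisfied
tree-nut-free: has cashew — fails
dairy-free: satisfied
no-added-sugar: satisfied

tree-nut-free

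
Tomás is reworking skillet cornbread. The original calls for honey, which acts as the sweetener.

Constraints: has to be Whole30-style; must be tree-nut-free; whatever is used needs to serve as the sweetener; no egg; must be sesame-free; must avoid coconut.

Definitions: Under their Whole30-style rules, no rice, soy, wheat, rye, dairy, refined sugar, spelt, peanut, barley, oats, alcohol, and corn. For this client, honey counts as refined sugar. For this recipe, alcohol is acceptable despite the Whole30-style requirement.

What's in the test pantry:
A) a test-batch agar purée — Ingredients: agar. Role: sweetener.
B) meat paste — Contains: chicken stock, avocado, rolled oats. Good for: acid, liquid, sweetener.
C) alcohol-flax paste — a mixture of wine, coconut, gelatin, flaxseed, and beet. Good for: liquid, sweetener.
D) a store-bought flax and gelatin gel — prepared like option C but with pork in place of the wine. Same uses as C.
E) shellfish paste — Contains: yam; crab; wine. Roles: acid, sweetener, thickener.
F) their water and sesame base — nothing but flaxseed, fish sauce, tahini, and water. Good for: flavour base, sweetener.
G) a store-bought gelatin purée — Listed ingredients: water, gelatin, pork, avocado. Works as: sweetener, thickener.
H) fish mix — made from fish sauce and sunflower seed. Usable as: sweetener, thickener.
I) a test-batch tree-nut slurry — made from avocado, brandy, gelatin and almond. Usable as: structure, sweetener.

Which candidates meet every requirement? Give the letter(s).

A: only agar; none excluded — OK
B: has rolled oats, so not Whole30-style — out
C: has coconut, so not coconut-free — out
D: has coconut, so not coconut-free — reject
E: alcohol is permitted under the Whole30-style carve-out; nothing else excluded — OK
F: has tahini, so not sesame-free — no
G: nothing on the exclusion list — keep
H: only fish sauce and sunflower seed; none excluded — valid
I: has almond, so not tree-nut-free — out

A, E, G, H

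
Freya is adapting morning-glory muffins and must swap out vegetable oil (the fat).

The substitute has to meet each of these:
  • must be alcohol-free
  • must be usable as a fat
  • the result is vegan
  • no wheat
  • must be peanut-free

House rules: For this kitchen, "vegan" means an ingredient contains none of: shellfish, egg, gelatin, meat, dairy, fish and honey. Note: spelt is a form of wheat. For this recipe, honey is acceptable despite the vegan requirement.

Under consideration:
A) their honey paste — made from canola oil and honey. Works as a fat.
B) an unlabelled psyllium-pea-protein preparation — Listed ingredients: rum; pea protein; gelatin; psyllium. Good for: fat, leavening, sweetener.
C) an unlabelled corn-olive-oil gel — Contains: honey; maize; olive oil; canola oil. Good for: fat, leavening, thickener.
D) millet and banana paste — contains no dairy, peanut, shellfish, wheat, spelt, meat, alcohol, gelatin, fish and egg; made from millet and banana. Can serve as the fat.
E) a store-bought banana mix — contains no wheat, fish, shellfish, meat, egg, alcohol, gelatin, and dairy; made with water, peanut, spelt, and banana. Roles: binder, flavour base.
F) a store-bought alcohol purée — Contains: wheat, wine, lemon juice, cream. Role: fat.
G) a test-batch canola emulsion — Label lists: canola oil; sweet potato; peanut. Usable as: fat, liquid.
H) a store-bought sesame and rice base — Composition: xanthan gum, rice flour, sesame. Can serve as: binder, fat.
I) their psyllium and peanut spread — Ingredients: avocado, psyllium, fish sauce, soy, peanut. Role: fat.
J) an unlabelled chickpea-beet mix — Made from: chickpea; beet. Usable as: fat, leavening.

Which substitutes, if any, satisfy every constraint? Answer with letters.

A, C, D, H, J

A: honey is permitted under the vegan carve-out; nothing else excluded — OK
B: has gelatin, so not vegan; has rum, so not alcohol-free — out
C: honey is permitted under the vegan carve-out; nothing else excluded — keep
D: nothing on the exclusion list — OK
E: not usable as a fat; has spelt, so not wheat-free (and 1 more) — out
F: has cream, so not vegan; has wheat, so not wheat-free (and 1 more) — out
G: has peanut, so not peanut-free — out
H: works as a fat, no peanut, no alcohol — OK
I: has fish sauce, so not vegan; has peanut, so not peanut-free — no
J: only chickpea and beet; none excluded — keep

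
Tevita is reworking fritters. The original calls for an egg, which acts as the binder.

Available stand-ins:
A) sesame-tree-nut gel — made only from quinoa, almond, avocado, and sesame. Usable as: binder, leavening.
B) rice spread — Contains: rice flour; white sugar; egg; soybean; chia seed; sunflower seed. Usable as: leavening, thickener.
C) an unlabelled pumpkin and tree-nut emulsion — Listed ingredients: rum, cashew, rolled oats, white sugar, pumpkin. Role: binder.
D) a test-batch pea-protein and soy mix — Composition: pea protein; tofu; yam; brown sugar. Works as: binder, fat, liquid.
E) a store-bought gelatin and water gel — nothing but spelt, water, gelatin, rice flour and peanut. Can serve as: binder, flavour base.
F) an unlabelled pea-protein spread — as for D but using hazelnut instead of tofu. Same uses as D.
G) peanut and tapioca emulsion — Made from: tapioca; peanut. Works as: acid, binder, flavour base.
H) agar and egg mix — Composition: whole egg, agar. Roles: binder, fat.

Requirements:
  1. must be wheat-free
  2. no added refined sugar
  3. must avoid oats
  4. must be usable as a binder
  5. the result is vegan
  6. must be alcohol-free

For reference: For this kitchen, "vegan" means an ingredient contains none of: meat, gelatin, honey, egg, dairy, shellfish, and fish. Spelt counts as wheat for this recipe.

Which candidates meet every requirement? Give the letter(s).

A, G

A: nothing on the exclusion list — OK
B: not usable as a binder; has egg, so not vegan (and 1 more) — no
C: has rum, so not alcohol-free; has white sugar, so not no-added-sugar (and 1 more) — no
D: has brown sugar, so not no-added-sugar — no
E: has gelatin, so not vegan; has spelt, so not wheat-free — reject
F: has brown sugar, so not no-added-sugar — out
G: nothing on the exclusion list — valid
H: has whole egg, so not vegan — reject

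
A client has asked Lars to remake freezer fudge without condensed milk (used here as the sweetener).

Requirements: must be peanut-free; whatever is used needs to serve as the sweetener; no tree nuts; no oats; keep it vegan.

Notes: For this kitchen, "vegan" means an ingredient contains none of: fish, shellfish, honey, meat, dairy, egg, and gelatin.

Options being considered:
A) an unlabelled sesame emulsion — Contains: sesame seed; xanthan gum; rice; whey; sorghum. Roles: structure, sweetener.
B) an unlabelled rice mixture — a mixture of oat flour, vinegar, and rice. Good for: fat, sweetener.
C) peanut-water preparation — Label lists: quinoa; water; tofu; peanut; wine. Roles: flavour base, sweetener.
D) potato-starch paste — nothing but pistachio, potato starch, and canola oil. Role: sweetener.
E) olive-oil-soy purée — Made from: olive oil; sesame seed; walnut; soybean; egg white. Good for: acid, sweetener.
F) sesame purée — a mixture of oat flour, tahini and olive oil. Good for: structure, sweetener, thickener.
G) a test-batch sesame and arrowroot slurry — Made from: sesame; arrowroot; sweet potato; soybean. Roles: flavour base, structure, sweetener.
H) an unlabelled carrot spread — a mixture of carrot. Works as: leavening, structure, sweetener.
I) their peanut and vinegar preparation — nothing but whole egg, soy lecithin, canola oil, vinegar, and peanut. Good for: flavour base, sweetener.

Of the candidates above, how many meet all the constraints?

2

A: has whey, so not vegan — no
B: has oat flour, so not oat-free — out
C: has peanut, so not peanut-free — reject
D: has pistachio, so not tree-nut-free — reject
E: has egg white, so not vegan; has walnut, so not tree-nut-free — reject
F: has oat flour, so not oat-free — out
G: sesame and soybean etc. — none of it excluded — valid
H: only carrot; none excluded — valid
I: has whole egg, so not vegan; has peanut, so not peanut-free — out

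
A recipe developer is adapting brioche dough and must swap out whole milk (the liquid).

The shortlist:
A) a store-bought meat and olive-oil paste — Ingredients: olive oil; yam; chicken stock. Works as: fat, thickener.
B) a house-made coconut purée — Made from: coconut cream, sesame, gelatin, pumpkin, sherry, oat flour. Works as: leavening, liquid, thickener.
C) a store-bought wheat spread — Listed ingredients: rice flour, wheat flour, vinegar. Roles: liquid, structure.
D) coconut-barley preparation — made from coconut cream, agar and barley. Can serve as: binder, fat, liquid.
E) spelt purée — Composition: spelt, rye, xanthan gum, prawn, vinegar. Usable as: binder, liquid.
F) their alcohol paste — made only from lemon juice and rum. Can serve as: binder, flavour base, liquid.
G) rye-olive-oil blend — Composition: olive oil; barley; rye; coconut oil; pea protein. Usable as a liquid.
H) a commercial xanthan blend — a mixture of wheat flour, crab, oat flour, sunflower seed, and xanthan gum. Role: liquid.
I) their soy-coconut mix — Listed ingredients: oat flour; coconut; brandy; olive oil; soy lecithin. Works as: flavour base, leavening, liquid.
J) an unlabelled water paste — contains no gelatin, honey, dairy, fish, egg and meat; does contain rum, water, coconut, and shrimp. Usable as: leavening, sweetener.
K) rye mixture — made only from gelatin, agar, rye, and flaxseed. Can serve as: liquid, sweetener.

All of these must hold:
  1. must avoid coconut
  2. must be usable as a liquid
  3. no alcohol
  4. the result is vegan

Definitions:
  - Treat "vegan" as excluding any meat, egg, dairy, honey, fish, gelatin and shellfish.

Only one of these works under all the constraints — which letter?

C

A: not usable as a liquid; has chicken stock, so not vegan — reject
B: has gelatin, so not vegan; has sherry, so not alcohol-free (and 1 more) — out
C: only rice flour, wheat flour and vinegar; none excluded — valid
D: has coconut cream, so not coconut-free — reject
E: has prawn, so not vegan — out
F: has rum, so not alcohol-free — reject
G: has coconut oil, so not coconut-free — out
H: has crab, so not vegan — no
I: has brandy, so not alcohol-free; has coconut, so not coconut-free — reject
J: not usable as a liquid; has shrimp, so not vegan (and 2 more) — no
K: has gelatin, so not vegan — reject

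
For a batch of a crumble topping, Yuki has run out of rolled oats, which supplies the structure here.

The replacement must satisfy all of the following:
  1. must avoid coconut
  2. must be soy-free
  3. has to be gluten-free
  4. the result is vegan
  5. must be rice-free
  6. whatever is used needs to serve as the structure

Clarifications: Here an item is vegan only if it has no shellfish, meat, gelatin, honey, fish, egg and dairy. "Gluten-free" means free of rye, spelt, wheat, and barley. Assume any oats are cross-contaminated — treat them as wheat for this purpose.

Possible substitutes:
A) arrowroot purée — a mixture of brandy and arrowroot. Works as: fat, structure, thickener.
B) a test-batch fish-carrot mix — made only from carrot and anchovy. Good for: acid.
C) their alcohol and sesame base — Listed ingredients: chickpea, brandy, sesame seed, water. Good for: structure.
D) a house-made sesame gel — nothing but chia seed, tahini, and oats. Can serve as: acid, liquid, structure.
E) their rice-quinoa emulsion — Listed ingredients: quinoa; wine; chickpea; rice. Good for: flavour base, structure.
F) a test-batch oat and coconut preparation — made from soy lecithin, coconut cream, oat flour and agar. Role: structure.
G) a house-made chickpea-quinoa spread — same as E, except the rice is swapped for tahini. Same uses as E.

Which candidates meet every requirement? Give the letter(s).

A: no coconut, vegan — OK
B: not usable as a structure; has anchovy, so not vegan — no
C: no rice, gluten-free — OK
D: has oats, so not gluten-free — out
E: has rice, so not rice-free — out
F: has oat flour, so not gluten-free; has coconut cream, so not coconut-free (and 1 more) — reject
G: works as a structure, vegan, no soy — OK

A, C, G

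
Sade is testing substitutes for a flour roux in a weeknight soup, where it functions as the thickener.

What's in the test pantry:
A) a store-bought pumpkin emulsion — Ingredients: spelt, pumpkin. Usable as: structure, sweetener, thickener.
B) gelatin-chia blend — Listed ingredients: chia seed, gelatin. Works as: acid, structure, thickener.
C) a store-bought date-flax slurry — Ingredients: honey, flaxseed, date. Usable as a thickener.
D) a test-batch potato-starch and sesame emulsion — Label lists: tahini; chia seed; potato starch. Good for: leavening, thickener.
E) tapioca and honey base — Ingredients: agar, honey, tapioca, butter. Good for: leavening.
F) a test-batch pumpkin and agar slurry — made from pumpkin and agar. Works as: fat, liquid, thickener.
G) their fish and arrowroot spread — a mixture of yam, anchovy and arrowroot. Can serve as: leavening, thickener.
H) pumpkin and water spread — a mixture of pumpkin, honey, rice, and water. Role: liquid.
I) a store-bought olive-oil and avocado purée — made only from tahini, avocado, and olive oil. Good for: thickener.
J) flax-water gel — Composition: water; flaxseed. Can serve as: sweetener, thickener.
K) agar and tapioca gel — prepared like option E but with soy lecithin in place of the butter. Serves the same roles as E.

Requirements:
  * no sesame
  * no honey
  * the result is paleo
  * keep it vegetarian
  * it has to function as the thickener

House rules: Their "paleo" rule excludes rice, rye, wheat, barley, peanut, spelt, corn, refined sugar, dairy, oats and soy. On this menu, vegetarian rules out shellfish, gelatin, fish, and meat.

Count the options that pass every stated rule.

A: has spelt, so not paleo — reject
B: has gelatin, so not vegetarian — reject
C: has honey, so not honey-free — out
D: has tahini, so not sesame-free — reject
E: not usable as a thickener; has butter, so not paleo (and 1 more) — reject
F: every rule checks out — OK
G: has anchovy, so not vegetarian — no
H: not usable as a thickener; has rice, so not paleo (and 1 more) — reject
I: has tahini, so not sesame-free — no
J: only water and flaxseed; none excluded — keep
K: not usable as a thickener; has soy lecithin, so not paleo (and 1 more) — reject

2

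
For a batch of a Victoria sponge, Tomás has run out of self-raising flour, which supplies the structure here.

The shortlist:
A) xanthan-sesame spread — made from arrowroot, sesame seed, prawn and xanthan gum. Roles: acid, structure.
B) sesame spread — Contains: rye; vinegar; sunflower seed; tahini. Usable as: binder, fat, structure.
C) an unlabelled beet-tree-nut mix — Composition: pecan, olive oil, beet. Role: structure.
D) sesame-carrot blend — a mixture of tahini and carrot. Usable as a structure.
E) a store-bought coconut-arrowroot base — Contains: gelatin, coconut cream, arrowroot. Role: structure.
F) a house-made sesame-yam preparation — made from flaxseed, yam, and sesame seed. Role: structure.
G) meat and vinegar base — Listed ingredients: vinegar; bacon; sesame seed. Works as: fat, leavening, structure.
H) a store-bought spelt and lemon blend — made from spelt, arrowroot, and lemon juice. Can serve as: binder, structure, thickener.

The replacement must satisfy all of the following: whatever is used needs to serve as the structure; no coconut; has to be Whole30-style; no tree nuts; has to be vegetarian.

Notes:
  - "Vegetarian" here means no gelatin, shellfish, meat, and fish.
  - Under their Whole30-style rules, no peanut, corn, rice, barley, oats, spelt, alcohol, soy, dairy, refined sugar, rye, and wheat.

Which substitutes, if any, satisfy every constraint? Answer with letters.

A: has prawn, so not vegetarian — reject
B: has rye, so not Whole30-style — reject
C: has pecan, so not tree-nut-free — no
D: only tahini and carrot; none excluded — OK
E: has gelatin, so not vegetarian; has coconut cream, so not coconut-free — out
F: works as a structure, Whole30-style, vegetarian — keep
G: has bacon, so not vegetarian — out
H: has spelt, so not Whole30-style — out

D, F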